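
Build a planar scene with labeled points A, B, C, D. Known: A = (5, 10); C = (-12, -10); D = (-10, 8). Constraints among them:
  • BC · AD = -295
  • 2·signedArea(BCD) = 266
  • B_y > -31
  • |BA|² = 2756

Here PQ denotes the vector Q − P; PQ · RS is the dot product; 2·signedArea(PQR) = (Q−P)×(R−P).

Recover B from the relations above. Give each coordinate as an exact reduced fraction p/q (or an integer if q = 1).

B = (-29, -30)

1. B_x = -29  [2·signedArea(BCD) = 266 ∩ BC · AD = -295]
2. B_y = -30  [2·signedArea(BCD) = 266 ∩ BC · AD = -295]
   → B = (-29, -30)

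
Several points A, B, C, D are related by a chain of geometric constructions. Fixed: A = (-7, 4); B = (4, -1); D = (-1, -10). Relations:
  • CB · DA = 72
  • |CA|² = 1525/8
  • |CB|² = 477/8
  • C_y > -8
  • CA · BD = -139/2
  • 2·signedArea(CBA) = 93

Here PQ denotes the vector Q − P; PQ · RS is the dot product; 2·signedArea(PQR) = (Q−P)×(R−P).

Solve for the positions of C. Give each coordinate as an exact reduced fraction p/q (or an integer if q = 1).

C = (1/4, -31/4)

1. C_x = 1/4  [2·signedArea(CBA) = 93 ∩ CA · BD = -139/2]
2. C_y = -31/4  [2·signedArea(CBA) = 93 ∩ CA · BD = -139/2]
   → C = (1/4, -31/4)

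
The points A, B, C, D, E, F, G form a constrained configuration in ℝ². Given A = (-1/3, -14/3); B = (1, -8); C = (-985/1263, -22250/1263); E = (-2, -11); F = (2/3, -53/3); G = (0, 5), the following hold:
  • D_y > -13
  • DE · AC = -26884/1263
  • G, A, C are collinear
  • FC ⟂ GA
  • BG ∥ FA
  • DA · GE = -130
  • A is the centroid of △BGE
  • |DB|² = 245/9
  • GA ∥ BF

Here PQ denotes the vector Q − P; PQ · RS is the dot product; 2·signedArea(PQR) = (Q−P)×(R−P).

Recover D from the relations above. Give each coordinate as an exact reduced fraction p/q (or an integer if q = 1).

1. D_x = -4/3  [DE · AC = -26884/1263 ∩ DA · GE = -130]
2. D_y = -38/3  [DE · AC = -26884/1263 ∩ DA · GE = -130]
   → D = (-4/3, -38/3)

D = (-4/3, -38/3)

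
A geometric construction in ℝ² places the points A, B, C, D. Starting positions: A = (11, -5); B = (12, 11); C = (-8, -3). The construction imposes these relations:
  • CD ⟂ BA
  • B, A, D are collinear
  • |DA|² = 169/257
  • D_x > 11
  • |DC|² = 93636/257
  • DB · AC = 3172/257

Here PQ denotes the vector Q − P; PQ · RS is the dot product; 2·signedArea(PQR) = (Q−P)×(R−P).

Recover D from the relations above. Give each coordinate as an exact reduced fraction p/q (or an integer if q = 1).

1. D_x = 2840/257  [B, A, D are collinear ∩ CD ⟂ BA]
2. D_y = -1077/257  [B, A, D are collinear ∩ CD ⟂ BA]
   → D = (2840/257, -1077/257)

D = (2840/257, -1077/257)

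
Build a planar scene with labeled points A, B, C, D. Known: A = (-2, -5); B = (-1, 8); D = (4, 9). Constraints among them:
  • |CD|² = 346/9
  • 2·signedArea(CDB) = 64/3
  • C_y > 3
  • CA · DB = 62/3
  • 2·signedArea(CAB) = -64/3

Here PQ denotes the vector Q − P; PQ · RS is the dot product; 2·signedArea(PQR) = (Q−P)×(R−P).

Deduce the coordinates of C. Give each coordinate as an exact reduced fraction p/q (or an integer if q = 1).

C = (1/3, 4)

1. C_x = 1/3  [2·signedArea(CDB) = 64/3 ∩ CA · DB = 62/3]
2. C_y = 4  [2·signedArea(CDB) = 64/3 ∩ CA · DB = 62/3]
   → C = (1/3, 4)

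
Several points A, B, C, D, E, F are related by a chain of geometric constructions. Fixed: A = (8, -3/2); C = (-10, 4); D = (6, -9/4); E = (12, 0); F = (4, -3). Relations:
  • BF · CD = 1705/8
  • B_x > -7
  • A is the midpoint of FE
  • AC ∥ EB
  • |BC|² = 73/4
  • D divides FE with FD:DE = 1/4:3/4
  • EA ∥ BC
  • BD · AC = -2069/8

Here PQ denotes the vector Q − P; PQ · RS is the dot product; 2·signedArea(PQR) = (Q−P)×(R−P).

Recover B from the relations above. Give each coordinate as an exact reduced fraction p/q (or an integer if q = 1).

B = (-6, 11/2)

1. B_x = -6  [EA ∥ BC ∩ AC ∥ EB]
2. B_y = 11/2  [EA ∥ BC ∩ AC ∥ EB]
   → B = (-6, 11/2)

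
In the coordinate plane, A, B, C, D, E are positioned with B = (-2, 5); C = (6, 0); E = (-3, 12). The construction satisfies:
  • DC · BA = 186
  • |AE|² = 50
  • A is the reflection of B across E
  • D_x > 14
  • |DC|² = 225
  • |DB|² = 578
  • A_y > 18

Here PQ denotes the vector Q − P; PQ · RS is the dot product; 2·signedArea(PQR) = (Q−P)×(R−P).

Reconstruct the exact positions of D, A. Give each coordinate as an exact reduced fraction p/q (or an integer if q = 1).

A = (-4, 19)
D = (15, -12)

1. A_x = -4  [A is the reflection of B across E]
2. A_y = 19  [A is the reflection of B across E]
   → A = (-4, 19)
3. D_x = 15  [line 2·x + -14·y + -198 = 0 ∩ |DC|² = 225]
4. D_y = -12  [line 2·x + -14·y + -198 = 0 ∩ |DC|² = 225]
   → D = (15, -12)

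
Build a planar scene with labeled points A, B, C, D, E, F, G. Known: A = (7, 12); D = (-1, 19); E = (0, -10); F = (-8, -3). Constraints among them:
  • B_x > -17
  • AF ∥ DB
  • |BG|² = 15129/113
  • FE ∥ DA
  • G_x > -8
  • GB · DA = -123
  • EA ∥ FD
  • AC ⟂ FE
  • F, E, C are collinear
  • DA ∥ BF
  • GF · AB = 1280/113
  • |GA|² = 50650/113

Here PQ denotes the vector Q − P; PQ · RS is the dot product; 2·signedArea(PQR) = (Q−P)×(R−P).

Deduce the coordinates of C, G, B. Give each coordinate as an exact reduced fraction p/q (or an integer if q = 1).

1. C_x = -784/113  [F, E, C are collinear ∩ AC ⟂ FE]
2. C_y = -444/113  [F, E, C are collinear ∩ AC ⟂ FE]
   → C = (-784/113, -444/113)
3. B_x = -16  [DA ∥ BF ∩ AF ∥ DB]
4. B_y = 4  [DA ∥ BF ∩ AF ∥ DB]
   → B = (-16, 4)
5. G_x = -824/113  [GB · DA = -123 ∩ GF · AB = 1280/113]
6. G_y = -409/113  [GB · DA = -123 ∩ GF · AB = 1280/113]
   → G = (-824/113, -409/113)

B = (-16, 4)
C = (-784/113, -444/113)
G = (-824/113, -409/113)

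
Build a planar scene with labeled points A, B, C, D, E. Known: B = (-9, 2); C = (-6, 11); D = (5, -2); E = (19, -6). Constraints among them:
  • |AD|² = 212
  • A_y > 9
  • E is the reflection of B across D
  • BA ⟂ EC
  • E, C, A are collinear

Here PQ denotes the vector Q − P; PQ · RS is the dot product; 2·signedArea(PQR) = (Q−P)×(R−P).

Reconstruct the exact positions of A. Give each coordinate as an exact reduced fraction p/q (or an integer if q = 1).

A = (-1767/457, 4364/457)

1. A_x = -1767/457  [E, C, A are collinear ∩ BA ⟂ EC]
2. A_y = 4364/457  [E, C, A are collinear ∩ BA ⟂ EC]
   → A = (-1767/457, 4364/457)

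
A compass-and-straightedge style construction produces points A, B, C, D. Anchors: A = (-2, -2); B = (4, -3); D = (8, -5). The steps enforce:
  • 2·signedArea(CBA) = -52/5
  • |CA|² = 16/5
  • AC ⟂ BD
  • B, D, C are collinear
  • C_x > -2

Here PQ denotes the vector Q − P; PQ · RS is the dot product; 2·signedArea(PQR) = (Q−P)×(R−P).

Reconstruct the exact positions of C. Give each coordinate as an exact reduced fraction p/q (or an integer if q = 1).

1. C_x = -6/5  [B, D, C are collinear ∩ AC ⟂ BD]
2. C_y = -2/5  [B, D, C are collinear ∩ AC ⟂ BD]
   → C = (-6/5, -2/5)

C = (-6/5, -2/5)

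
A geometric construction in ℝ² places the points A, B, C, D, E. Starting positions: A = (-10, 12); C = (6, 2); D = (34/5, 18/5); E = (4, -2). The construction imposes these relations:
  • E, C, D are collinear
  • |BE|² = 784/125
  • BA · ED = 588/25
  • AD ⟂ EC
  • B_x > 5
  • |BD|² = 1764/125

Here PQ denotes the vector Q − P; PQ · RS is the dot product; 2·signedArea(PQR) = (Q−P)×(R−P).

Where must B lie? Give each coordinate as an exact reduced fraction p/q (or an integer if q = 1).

1. B_x = 128/25  [line -14/5·x + -28/5·y + 392/25 = 0 ∩ |BE|² = 784/125]
2. B_y = 6/25  [line -14/5·x + -28/5·y + 392/25 = 0 ∩ |BE|² = 784/125]
   → B = (128/25, 6/25)

B = (128/25, 6/25)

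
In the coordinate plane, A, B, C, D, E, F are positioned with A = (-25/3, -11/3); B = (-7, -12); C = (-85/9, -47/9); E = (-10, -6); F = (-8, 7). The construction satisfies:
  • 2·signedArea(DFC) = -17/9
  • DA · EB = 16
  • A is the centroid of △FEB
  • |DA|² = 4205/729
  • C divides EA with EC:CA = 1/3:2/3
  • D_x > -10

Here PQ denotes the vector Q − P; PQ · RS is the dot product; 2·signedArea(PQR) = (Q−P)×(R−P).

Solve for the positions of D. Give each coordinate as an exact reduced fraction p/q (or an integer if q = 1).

D = (-247/27, -38/27)

1. D_x = -247/27  [DA · EB = 16 ∩ 2·signedArea(DFC) = -17/9]
2. D_y = -38/27  [DA · EB = 16 ∩ 2·signedArea(DFC) = -17/9]
   → D = (-247/27, -38/27)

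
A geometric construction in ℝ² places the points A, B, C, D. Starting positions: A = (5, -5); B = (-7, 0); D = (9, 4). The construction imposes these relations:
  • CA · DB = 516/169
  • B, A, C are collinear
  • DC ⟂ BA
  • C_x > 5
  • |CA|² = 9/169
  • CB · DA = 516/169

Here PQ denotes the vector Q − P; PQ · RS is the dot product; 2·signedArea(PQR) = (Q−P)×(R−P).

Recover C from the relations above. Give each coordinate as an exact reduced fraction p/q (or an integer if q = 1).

1. C_x = 881/169  [B, A, C are collinear ∩ DC ⟂ BA]
2. C_y = -860/169  [B, A, C are collinear ∩ DC ⟂ BA]
   → C = (881/169, -860/169)

C = (881/169, -860/169)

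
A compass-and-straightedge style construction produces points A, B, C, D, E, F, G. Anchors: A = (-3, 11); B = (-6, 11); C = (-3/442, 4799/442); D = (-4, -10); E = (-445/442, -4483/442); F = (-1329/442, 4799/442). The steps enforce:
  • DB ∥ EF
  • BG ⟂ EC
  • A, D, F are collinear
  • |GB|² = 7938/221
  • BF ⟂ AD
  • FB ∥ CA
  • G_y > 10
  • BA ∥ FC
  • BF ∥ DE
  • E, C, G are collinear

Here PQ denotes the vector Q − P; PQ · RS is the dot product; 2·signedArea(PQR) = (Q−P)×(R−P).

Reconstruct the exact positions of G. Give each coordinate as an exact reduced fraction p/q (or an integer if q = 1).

G = (-3/221, 2368/221)

1. G_x = -3/221  [E, C, G are collinear ∩ BG ⟂ EC]
2. G_y = 2368/221  [E, C, G are collinear ∩ BG ⟂ EC]
   → G = (-3/221, 2368/221)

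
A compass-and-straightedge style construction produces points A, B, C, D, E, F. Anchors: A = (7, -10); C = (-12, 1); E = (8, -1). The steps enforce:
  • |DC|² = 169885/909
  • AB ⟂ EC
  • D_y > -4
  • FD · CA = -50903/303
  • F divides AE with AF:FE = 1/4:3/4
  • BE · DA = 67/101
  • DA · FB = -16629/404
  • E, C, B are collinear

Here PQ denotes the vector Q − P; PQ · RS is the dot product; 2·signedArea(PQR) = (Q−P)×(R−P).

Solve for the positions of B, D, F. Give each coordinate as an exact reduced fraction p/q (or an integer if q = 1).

1. B_x = 798/101  [E, C, B are collinear ∩ AB ⟂ EC]
2. B_y = -100/101  [E, C, B are collinear ∩ AB ⟂ EC]
   → B = (798/101, -100/101)
3. F_x = 29/4  [F divides AE with AF:FE = 1/4:3/4]
4. F_y = -31/4  [F divides AE with AF:FE = 1/4:3/4]
   → F = (29/4, -31/4)
5. D_x = 293/303  [DA · FB = -16629/404 ∩ BE · DA = 67/101]
6. D_y = -1009/303  [DA · FB = -16629/404 ∩ BE · DA = 67/101]
   → D = (293/303, -1009/303)

B = (798/101, -100/101)
D = (293/303, -1009/303)
F = (29/4, -31/4)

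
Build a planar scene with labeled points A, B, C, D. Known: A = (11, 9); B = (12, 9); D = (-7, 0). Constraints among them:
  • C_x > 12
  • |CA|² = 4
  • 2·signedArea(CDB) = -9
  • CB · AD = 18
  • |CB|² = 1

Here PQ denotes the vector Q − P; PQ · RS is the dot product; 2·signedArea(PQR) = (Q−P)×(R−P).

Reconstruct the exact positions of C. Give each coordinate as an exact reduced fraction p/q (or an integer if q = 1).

1. C_x = 13  [CB · AD = 18 ∩ 2·signedArea(CDB) = -9]
2. C_y = 9  [CB · AD = 18 ∩ 2·signedArea(CDB) = -9]
   → C = (13, 9)

C = (13, 9)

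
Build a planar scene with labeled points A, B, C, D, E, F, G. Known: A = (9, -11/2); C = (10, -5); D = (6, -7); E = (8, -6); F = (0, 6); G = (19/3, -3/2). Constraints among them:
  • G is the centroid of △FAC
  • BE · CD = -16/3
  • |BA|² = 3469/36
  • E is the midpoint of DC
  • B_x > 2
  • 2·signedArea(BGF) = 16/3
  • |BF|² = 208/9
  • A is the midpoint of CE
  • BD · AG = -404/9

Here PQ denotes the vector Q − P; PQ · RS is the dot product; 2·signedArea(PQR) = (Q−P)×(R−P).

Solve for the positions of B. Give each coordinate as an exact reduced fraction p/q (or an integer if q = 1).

B = (8/3, 2)

1. B_x = 8/3  [BD · AG = -404/9 ∩ BE · CD = -16/3]
2. B_y = 2  [BD · AG = -404/9 ∩ BE · CD = -16/3]
   → B = (8/3, 2)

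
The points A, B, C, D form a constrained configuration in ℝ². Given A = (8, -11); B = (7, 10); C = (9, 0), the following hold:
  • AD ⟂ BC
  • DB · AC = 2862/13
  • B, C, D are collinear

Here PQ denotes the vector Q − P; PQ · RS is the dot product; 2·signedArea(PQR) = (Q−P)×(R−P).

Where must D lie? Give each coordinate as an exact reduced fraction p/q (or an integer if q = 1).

1. D_x = 144/13  [B, C, D are collinear ∩ AD ⟂ BC]
2. D_y = -135/13  [B, C, D are collinear ∩ AD ⟂ BC]
   → D = (144/13, -135/13)

D = (144/13, -135/13)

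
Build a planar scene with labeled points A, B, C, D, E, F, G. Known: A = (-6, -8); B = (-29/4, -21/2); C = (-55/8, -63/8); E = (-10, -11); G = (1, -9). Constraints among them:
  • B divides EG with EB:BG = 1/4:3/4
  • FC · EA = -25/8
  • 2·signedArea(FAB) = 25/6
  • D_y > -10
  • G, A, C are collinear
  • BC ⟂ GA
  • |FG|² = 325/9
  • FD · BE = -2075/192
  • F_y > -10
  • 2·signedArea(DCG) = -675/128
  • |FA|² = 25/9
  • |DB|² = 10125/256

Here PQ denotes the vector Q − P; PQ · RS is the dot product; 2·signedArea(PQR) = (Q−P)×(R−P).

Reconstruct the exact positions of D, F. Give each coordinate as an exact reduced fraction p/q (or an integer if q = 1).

1. F_x = -5  [FC · EA = -25/8 ∩ 2·signedArea(FAB) = 25/6]
2. F_y = -28/3  [FC · EA = -25/8 ∩ 2·signedArea(FAB) = 25/6]
   → F = (-5, -28/3)
3. D_x = -17/16  [2·signedArea(DCG) = -675/128 ∩ FD · BE = -2075/192]
4. D_y = -75/8  [2·signedArea(DCG) = -675/128 ∩ FD · BE = -2075/192]
   → D = (-17/16, -75/8)

D = (-17/16, -75/8)
F = (-5, -28/3)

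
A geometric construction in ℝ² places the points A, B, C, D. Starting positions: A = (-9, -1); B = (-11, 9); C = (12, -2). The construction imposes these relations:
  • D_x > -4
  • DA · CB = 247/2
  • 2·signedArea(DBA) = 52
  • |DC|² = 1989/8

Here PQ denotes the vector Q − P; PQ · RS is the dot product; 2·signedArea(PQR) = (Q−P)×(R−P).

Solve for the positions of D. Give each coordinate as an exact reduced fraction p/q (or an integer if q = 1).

D = (-15/4, -5/4)

1. D_x = -15/4  [2·signedArea(DBA) = 52 ∩ DA · CB = 247/2]
2. D_y = -5/4  [2·signedArea(DBA) = 52 ∩ DA · CB = 247/2]
   → D = (-15/4, -5/4)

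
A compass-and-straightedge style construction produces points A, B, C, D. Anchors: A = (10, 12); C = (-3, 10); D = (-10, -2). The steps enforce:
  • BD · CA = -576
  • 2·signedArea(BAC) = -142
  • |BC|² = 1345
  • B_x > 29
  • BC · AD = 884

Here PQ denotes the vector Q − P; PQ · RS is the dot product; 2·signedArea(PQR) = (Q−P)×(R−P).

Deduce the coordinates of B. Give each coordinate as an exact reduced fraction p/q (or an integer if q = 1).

1. B_x = 30  [BD · CA = -576 ∩ 2·signedArea(BAC) = -142]
2. B_y = 26  [BD · CA = -576 ∩ 2·signedArea(BAC) = -142]
   → B = (30, 26)

B = (30, 26)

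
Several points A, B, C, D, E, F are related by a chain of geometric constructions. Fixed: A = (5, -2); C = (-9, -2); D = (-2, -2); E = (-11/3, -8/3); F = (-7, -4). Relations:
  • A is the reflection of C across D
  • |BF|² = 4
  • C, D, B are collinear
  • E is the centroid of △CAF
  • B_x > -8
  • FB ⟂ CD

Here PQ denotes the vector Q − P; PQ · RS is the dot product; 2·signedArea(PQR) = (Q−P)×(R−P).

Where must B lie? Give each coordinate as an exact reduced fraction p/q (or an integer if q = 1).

B = (-7, -2)

1. B_x = -7  [C, D, B are collinear ∩ FB ⟂ CD]
2. B_y = -2  [C, D, B are collinear ∩ FB ⟂ CD]
   → B = (-7, -2)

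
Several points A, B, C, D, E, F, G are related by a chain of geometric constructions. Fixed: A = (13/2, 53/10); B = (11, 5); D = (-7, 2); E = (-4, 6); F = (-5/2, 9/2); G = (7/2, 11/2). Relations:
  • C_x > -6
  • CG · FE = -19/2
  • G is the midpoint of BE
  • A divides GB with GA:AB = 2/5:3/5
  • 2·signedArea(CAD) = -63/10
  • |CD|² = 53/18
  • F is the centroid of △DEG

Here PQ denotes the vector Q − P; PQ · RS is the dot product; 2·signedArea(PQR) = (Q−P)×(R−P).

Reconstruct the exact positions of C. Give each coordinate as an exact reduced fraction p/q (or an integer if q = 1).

1. C_x = -11/2  [2·signedArea(CAD) = -63/10 ∩ CG · FE = -19/2]
2. C_y = 17/6  [2·signedArea(CAD) = -63/10 ∩ CG · FE = -19/2]
   → C = (-11/2, 17/6)

C = (-11/2, 17/6)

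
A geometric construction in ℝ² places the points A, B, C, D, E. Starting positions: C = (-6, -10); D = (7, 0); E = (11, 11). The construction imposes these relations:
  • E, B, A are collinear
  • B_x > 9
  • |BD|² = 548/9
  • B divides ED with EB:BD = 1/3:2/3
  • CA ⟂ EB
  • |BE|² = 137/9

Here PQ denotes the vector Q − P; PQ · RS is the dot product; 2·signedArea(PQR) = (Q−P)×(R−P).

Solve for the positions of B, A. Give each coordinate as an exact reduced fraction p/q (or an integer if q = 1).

A = (311/137, -1782/137)
B = (29/3, 22/3)

1. B_x = 29/3  [B divides ED with EB:BD = 1/3:2/3]
2. B_y = 22/3  [B divides ED with EB:BD = 1/3:2/3]
   → B = (29/3, 22/3)
3. A_x = 311/137  [E, B, A are collinear ∩ CA ⟂ EB]
4. A_y = -1782/137  [E, B, A are collinear ∩ CA ⟂ EB]
   → A = (311/137, -1782/137)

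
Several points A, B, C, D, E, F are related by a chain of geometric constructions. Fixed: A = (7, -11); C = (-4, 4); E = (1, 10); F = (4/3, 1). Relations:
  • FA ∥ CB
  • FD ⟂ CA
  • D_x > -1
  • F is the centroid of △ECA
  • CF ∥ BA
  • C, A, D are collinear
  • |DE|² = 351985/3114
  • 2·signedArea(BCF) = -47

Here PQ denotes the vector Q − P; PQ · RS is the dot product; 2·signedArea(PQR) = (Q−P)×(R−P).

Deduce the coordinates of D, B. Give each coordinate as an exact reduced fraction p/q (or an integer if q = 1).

1. D_x = -731/1038  [C, A, D are collinear ∩ FD ⟂ CA]
2. D_y = -171/346  [C, A, D are collinear ∩ FD ⟂ CA]
   → D = (-731/1038, -171/346)
3. B_x = 5/3  [CF ∥ BA ∩ FA ∥ CB]
4. B_y = -8  [CF ∥ BA ∩ FA ∥ CB]
   → B = (5/3, -8)

B = (5/3, -8)
D = (-731/1038, -171/346)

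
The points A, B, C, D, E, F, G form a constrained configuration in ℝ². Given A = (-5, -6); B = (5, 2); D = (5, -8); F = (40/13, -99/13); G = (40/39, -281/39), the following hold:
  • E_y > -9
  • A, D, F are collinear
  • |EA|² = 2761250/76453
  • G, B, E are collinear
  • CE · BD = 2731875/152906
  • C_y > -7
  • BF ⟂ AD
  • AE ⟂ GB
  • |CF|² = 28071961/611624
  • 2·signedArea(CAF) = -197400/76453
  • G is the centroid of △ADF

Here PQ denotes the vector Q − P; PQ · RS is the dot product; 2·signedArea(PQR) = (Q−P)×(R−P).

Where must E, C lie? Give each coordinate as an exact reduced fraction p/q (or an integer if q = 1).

1. E_x = 39560/76453  [G, B, E are collinear ∩ AE ⟂ GB]
2. E_y = -640843/76453  [G, B, E are collinear ∩ AE ⟂ GB]
   → E = (39560/76453, -640843/76453)
3. C_x = -1107235/305812  [2·signedArea(CAF) = -197400/76453 ∩ CE · BD = 2731875/152906]
4. C_y = -2016997/305812  [2·signedArea(CAF) = -197400/76453 ∩ CE · BD = 2731875/152906]
   → C = (-1107235/305812, -2016997/305812)

C = (-1107235/305812, -2016997/305812)
E = (39560/76453, -640843/76453)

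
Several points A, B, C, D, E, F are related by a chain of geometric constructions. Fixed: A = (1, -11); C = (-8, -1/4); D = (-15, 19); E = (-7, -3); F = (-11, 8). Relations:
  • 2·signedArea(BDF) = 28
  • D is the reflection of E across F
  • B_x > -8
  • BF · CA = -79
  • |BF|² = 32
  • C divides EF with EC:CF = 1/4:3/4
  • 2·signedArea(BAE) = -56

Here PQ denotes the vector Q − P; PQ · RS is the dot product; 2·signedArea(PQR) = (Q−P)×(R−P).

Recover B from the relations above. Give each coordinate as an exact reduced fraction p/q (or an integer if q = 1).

B = (-7, 4)

1. B_x = -7  [2·signedArea(BAE) = -56 ∩ 2·signedArea(BDF) = 28]
2. B_y = 4  [2·signedArea(BAE) = -56 ∩ 2·signedArea(BDF) = 28]
   → B = (-7, 4)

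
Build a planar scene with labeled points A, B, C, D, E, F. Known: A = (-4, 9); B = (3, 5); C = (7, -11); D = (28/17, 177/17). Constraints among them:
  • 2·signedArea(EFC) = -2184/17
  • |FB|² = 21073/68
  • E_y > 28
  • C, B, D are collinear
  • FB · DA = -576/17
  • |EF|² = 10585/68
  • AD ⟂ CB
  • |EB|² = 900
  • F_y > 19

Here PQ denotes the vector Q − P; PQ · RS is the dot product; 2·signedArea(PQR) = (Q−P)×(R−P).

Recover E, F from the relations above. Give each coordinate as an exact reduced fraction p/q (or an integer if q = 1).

1. F_x = -227/34  [line 96/17·x + 24/17·y + 168/17 = 0 ∩ |FB|² = 21073/68]
2. F_y = 335/17  [line 96/17·x + 24/17·y + 168/17 = 0 ∩ |FB|² = 21073/68]
   → F = (-227/34, 335/17)
3. E_x = -15  [line 522/17·x + 465/34·y + 2175/34 = 0 ∩ |EF|² = 10585/68]
4. E_y = 29  [line 522/17·x + 465/34·y + 2175/34 = 0 ∩ |EF|² = 10585/68]
   → E = (-15, 29)

E = (-15, 29)
F = (-227/34, 335/17)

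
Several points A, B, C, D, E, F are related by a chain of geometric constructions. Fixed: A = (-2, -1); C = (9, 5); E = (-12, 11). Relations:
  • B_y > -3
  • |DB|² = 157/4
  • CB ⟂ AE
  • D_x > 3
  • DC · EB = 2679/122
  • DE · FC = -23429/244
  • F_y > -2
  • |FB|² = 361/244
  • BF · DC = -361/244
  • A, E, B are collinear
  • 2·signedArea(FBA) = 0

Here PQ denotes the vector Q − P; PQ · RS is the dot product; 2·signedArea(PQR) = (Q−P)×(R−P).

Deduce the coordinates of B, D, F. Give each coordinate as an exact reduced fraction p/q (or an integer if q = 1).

B = (-27/61, -175/61)
D = (7/2, 2)
F = (-149/122, -118/61)

1. B_x = -27/61  [A, E, B are collinear ∩ CB ⟂ AE]
2. B_y = -175/61  [A, E, B are collinear ∩ CB ⟂ AE]
   → B = (-27/61, -175/61)
3. D_x = 7/2  [line -705/61·x + 846/61·y + 1551/122 = 0 ∩ |DB|² = 157/4]
4. D_y = 2  [line -705/61·x + 846/61·y + 1551/122 = 0 ∩ |DB|² = 157/4]
   → D = (7/2, 2)
5. F_x = -149/122  [DE · FC = -23429/244 ∩ 2·signedArea(FBA) = 0]
6. F_y = -118/61  [DE · FC = -23429/244 ∩ 2·signedArea(FBA) = 0]
   → F = (-149/122, -118/61)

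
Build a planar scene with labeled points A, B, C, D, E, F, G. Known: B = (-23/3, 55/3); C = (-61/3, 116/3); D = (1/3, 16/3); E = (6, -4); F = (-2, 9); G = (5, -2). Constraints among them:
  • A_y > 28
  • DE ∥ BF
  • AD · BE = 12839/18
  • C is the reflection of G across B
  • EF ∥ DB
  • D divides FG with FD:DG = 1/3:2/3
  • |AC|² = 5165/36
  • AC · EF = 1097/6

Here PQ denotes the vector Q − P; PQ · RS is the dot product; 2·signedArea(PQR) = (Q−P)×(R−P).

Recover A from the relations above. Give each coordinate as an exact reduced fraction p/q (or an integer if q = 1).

A = (-14, 57/2)

1. A_x = -14  [AC · EF = 1097/6 ∩ AD · BE = 12839/18]
2. A_y = 57/2  [AC · EF = 1097/6 ∩ AD · BE = 12839/18]
   → A = (-14, 57/2)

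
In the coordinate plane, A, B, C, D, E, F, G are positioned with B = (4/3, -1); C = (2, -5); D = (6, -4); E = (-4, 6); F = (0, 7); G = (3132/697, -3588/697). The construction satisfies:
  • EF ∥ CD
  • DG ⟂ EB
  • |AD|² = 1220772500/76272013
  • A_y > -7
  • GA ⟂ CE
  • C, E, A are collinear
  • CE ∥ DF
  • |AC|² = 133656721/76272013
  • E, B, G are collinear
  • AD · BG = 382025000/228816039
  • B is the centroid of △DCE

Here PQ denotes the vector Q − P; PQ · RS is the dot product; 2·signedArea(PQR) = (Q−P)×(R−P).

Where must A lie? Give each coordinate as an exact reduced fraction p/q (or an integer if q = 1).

A = (288224/109429, -674316/109429)

1. A_x = 288224/109429  [C, E, A are collinear ∩ GA ⟂ CE]
2. A_y = -674316/109429  [C, E, A are collinear ∩ GA ⟂ CE]
   → A = (288224/109429, -674316/109429)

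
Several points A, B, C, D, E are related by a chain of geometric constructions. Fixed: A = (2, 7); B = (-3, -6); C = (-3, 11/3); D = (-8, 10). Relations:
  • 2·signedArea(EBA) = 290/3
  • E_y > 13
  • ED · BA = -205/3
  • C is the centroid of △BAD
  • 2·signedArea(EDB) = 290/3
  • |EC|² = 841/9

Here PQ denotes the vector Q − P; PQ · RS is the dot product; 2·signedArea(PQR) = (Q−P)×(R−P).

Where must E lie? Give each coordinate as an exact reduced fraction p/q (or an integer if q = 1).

1. E_x = -3  [2·signedArea(EBA) = 290/3 ∩ ED · BA = -205/3]
2. E_y = 40/3  [2·signedArea(EBA) = 290/3 ∩ ED · BA = -205/3]
   → E = (-3, 40/3)

E = (-3, 40/3)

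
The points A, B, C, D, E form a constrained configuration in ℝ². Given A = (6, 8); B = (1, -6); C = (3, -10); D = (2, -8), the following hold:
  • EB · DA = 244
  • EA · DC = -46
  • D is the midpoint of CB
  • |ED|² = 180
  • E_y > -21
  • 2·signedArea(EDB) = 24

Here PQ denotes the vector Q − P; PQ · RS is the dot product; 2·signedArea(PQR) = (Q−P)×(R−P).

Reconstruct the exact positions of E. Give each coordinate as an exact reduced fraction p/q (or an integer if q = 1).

1. E_x = -4  [EB · DA = 244 ∩ 2·signedArea(EDB) = 24]
2. E_y = -20  [EB · DA = 244 ∩ 2·signedArea(EDB) = 24]
   → E = (-4, -20)

E = (-4, -20)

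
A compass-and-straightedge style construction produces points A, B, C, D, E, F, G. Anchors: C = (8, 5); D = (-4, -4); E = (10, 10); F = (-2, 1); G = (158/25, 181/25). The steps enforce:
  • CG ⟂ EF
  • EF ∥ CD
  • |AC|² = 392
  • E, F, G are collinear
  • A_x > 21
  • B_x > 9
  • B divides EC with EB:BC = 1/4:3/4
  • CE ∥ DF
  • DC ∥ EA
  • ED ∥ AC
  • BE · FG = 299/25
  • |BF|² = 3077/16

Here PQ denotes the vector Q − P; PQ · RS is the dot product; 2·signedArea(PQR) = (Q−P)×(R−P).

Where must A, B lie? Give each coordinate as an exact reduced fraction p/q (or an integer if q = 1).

1. A_x = 22  [ED ∥ AC ∩ DC ∥ EA]
2. A_y = 19  [ED ∥ AC ∩ DC ∥ EA]
   → A = (22, 19)
3. B_x = 19/2  [B divides EC with EB:BC = 1/4:3/4]
4. B_y = 35/4  [B divides EC with EB:BC = 1/4:3/4]
   → B = (19/2, 35/4)

A = (22, 19)
B = (19/2, 35/4)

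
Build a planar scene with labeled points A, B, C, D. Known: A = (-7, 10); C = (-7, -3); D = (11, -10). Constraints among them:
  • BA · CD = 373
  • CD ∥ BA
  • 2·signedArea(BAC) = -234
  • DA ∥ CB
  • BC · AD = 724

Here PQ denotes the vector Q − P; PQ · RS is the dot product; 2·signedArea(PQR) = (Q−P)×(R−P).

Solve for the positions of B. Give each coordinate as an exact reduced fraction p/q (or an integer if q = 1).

1. B_x = -25  [CD ∥ BA ∩ DA ∥ CB]
2. B_y = 17  [CD ∥ BA ∩ DA ∥ CB]
   → B = (-25, 17)

B = (-25, 17)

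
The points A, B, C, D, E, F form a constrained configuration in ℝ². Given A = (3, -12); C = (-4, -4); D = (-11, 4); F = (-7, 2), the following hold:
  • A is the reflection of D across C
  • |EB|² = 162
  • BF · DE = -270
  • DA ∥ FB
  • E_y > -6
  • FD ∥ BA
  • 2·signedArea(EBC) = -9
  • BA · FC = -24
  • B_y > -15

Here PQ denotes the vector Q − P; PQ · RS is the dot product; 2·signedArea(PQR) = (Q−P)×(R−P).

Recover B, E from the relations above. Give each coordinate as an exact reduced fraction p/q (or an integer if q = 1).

1. B_x = 7  [FD ∥ BA ∩ DA ∥ FB]
2. B_y = -14  [FD ∥ BA ∩ DA ∥ FB]
   → B = (7, -14)
3. E_x = -2  [2·signedArea(EBC) = -9 ∩ BF · DE = -270]
4. E_y = -5  [2·signedArea(EBC) = -9 ∩ BF · DE = -270]
   → E = (-2, -5)

B = (7, -14)
E = (-2, -5)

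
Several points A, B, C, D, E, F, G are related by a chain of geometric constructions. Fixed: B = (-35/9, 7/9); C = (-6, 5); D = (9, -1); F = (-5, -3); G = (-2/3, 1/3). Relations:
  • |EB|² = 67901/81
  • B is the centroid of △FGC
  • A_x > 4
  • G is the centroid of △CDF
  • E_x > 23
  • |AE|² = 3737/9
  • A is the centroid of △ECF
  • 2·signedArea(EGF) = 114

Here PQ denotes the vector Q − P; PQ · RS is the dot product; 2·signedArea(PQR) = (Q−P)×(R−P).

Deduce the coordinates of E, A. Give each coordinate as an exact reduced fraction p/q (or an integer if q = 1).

1. E_x = 24  [line 10/3·x + -13/3·y + -331/3 = 0 ∩ |EB|² = 67901/81]
2. E_y = -7  [line 10/3·x + -13/3·y + -331/3 = 0 ∩ |EB|² = 67901/81]
   → E = (24, -7)
3. A_x = 13/3  [A is the centroid of △ECF]
4. A_y = -5/3  [A is the centroid of △ECF]
   → A = (13/3, -5/3)

A = (13/3, -5/3)
E = (24, -7)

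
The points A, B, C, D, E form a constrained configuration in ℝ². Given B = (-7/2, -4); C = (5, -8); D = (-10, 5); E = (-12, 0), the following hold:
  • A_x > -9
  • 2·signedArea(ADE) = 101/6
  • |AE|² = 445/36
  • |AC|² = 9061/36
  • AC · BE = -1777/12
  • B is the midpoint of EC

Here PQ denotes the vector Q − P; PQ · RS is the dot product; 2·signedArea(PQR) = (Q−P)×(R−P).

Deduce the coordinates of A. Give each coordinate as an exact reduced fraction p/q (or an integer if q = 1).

A = (-17/2, 1/3)

1. A_x = -17/2  [2·signedArea(ADE) = 101/6 ∩ AC · BE = -1777/12]
2. A_y = 1/3  [2·signedArea(ADE) = 101/6 ∩ AC · BE = -1777/12]
   → A = (-17/2, 1/3)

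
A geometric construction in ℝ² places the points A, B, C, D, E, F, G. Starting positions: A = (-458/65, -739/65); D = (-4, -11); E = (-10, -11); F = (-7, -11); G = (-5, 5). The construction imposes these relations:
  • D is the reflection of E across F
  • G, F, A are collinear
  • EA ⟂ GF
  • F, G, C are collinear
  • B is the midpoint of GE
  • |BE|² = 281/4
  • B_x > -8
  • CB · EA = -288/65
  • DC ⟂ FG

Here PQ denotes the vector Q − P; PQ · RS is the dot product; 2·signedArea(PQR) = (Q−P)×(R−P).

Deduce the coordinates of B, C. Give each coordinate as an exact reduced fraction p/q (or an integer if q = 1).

1. B_x = -15/2  [B is the midpoint of GE]
2. B_y = -3  [B is the midpoint of GE]
   → B = (-15/2, -3)
3. C_x = -452/65  [F, G, C are collinear ∩ DC ⟂ FG]
4. C_y = -691/65  [F, G, C are collinear ∩ DC ⟂ FG]
   → C = (-452/65, -691/65)

B = (-15/2, -3)
C = (-452/65, -691/65)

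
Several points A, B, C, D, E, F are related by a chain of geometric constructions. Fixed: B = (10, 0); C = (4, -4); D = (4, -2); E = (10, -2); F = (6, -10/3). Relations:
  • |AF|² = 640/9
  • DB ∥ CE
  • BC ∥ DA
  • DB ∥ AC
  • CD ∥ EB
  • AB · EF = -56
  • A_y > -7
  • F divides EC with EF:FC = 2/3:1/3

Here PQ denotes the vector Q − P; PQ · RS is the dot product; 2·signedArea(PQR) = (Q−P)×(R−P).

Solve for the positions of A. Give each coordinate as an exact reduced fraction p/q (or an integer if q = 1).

1. A_x = -2  [DB ∥ AC ∩ BC ∥ DA]
2. A_y = -6  [DB ∥ AC ∩ BC ∥ DA]
   → A = (-2, -6)

A = (-2, -6)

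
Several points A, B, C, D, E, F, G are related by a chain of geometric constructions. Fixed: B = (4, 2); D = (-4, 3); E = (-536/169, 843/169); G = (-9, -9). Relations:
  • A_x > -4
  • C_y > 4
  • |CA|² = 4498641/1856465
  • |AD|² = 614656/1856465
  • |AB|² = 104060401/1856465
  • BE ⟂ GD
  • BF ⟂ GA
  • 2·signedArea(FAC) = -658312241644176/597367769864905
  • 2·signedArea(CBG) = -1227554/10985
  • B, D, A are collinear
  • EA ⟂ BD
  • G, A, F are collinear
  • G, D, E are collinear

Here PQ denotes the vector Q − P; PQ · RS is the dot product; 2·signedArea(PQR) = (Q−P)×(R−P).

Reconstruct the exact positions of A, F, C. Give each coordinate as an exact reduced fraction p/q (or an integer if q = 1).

1. A_x = -37668/10985  [B, D, A are collinear ∩ EA ⟂ BD]
2. A_y = 32171/10985  [B, D, A are collinear ∩ EA ⟂ BD]
   → A = (-37668/10985, 32171/10985)
3. F_x = -51344497416/20915506105  [G, A, F are collinear ∩ BF ⟂ GA]
4. F_y = 104882342507/20915506105  [G, A, F are collinear ∩ BF ⟂ GA]
   → F = (-51344497416/20915506105, 104882342507/20915506105)
5. C_x = -35547/10985  [2·signedArea(CBG) = -1227554/10985 ∩ 2·signedArea(FAC) = -658312241644176/597367769864905]
6. C_y = 49139/10985  [2·signedArea(CBG) = -1227554/10985 ∩ 2·signedArea(FAC) = -658312241644176/597367769864905]
   → C = (-35547/10985, 49139/10985)

A = (-37668/10985, 32171/10985)
C = (-35547/10985, 49139/10985)
F = (-51344497416/20915506105, 104882342507/20915506105)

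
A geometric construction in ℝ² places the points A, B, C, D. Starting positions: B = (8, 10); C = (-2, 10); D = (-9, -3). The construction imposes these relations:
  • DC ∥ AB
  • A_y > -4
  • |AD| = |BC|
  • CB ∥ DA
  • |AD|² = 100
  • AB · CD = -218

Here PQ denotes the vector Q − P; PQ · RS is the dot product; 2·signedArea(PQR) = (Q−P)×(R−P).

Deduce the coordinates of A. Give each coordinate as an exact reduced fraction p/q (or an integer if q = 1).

1. A_x = 1  [DC ∥ AB ∩ CB ∥ DA]
2. A_y = -3  [DC ∥ AB ∩ CB ∥ DA]
   → A = (1, -3)

A = (1, -3)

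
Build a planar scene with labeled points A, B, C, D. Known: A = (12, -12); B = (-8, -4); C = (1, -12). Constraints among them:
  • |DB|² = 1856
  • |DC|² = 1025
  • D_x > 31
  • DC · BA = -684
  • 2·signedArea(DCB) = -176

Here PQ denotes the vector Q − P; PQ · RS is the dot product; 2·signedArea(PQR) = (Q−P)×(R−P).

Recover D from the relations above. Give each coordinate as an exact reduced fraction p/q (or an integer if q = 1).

1. D_x = 32  [2·signedArea(DCB) = -176 ∩ DC · BA = -684]
2. D_y = -20  [2·signedArea(DCB) = -176 ∩ DC · BA = -684]
   → D = (32, -20)

D = (32, -20)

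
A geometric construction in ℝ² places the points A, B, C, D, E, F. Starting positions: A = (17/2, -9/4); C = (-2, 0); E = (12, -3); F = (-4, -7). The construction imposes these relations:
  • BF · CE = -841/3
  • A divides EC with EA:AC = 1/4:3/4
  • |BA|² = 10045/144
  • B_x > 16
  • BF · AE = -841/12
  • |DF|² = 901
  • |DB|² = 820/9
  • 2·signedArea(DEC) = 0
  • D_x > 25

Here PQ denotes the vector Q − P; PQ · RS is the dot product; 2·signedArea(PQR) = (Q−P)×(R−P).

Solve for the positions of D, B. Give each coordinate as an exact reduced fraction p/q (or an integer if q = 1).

B = (50/3, -4)
D = (26, -6)

1. D_x = 26  [line -3·x + -14·y + -6 = 0 ∩ |DF|² = 901]
2. D_y = -6  [line -3·x + -14·y + -6 = 0 ∩ |DF|² = 901]
   → D = (26, -6)
3. B_x = 50/3  [line -14·x + 3·y + 736/3 = 0 ∩ |BA|² = 10045/144]
4. B_y = -4  [line -14·x + 3·y + 736/3 = 0 ∩ |BA|² = 10045/144]
   → B = (50/3, -4)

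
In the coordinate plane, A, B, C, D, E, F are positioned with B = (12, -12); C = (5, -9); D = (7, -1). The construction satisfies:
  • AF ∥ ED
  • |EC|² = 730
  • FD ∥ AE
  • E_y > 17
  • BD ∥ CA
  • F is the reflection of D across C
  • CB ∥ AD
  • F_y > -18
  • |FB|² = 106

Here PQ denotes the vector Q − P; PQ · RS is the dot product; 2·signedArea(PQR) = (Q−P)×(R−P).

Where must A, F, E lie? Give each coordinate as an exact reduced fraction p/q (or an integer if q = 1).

1. A_x = 0  [CB ∥ AD ∩ BD ∥ CA]
2. A_y = 2  [CB ∥ AD ∩ BD ∥ CA]
   → A = (0, 2)
3. F_x = 3  [F is the reflection of D across C]
4. F_y = -17  [F is the reflection of D across C]
   → F = (3, -17)
5. E_x = 4  [AF ∥ ED ∩ FD ∥ AE]
6. E_y = 18  [AF ∥ ED ∩ FD ∥ AE]
   → E = (4, 18)

A = (0, 2)
E = (4, 18)
F = (3, -17)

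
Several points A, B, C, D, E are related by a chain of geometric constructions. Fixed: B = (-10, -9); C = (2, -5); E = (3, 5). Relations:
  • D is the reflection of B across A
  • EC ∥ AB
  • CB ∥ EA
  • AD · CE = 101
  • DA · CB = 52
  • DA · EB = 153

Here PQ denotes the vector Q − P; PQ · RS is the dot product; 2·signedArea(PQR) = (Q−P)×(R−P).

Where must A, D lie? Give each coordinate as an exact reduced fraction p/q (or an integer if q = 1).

A = (-9, 1)
D = (-8, 11)

1. A_x = -9  [EC ∥ AB ∩ CB ∥ EA]
2. A_y = 1  [EC ∥ AB ∩ CB ∥ EA]
   → A = (-9, 1)
3. D_x = -8  [D is the reflection of B across A]
4. D_y = 11  [D is the reflection of B across A]
   → D = (-8, 11)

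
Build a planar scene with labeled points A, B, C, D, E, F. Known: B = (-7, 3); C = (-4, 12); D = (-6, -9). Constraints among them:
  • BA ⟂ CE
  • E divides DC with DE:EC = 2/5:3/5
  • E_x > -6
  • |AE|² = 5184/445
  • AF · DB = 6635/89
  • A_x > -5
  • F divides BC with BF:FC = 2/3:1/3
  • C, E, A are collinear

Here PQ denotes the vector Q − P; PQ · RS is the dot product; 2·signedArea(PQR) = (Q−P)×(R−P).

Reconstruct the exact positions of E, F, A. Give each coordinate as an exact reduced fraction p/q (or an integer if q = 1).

1. E_x = -26/5  [E divides DC with DE:EC = 2/5:3/5]
2. E_y = -3/5  [E divides DC with DE:EC = 2/5:3/5]
   → E = (-26/5, -3/5)
3. F_x = -5  [F divides BC with BF:FC = 2/3:1/3]
4. F_y = 9  [F divides BC with BF:FC = 2/3:1/3]
   → F = (-5, 9)
5. A_x = -434/89  [C, E, A are collinear ∩ BA ⟂ CE]
6. A_y = 249/89  [C, E, A are collinear ∩ BA ⟂ CE]
   → A = (-434/89, 249/89)

A = (-434/89, 249/89)
E = (-26/5, -3/5)
F = (-5, 9)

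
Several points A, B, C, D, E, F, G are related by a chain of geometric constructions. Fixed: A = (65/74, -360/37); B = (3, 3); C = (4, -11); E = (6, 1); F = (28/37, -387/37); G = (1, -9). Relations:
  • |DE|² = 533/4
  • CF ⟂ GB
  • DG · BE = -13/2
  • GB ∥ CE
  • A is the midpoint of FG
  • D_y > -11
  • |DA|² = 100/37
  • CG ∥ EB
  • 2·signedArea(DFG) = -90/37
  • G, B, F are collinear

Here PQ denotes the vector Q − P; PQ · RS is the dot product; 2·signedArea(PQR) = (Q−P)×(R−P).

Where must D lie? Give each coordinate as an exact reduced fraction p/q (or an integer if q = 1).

1. D_x = 5/2  [2·signedArea(DFG) = -90/37 ∩ DG · BE = -13/2]
2. D_y = -10  [2·signedArea(DFG) = -90/37 ∩ DG · BE = -13/2]
   → D = (5/2, -10)

D = (5/2, -10)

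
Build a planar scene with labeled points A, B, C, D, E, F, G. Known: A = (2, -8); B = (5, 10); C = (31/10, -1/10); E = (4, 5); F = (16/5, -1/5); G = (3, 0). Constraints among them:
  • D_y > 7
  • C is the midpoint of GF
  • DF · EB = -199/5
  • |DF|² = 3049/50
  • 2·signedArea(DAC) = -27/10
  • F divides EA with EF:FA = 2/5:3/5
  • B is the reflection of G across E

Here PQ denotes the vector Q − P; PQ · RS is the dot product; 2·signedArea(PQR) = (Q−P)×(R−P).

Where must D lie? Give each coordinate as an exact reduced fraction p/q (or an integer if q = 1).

1. D_x = 9/2  [2·signedArea(DAC) = -27/10 ∩ DF · EB = -199/5]
2. D_y = 15/2  [2·signedArea(DAC) = -27/10 ∩ DF · EB = -199/5]
   → D = (9/2, 15/2)

D = (9/2, 15/2)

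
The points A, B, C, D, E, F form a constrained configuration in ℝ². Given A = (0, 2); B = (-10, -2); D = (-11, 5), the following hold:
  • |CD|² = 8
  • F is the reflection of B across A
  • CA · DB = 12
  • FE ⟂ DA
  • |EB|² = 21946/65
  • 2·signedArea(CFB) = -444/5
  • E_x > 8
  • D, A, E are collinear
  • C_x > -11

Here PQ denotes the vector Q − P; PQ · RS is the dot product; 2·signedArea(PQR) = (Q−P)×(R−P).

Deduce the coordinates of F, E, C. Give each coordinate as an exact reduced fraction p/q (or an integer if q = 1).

1. F_x = 10  [F is the reflection of B across A]
2. F_y = 6  [F is the reflection of B across A]
   → F = (10, 6)
3. E_x = 539/65  [D, A, E are collinear ∩ FE ⟂ DA]
4. E_y = -17/65  [D, A, E are collinear ∩ FE ⟂ DA]
   → E = (539/65, -17/65)
5. C_x = -53/5  [2·signedArea(CFB) = -444/5 ∩ CA · DB = 12]
6. C_y = 11/5  [2·signedArea(CFB) = -444/5 ∩ CA · DB = 12]
   → C = (-53/5, 11/5)

C = (-53/5, 11/5)
E = (539/65, -17/65)
F = (10, 6)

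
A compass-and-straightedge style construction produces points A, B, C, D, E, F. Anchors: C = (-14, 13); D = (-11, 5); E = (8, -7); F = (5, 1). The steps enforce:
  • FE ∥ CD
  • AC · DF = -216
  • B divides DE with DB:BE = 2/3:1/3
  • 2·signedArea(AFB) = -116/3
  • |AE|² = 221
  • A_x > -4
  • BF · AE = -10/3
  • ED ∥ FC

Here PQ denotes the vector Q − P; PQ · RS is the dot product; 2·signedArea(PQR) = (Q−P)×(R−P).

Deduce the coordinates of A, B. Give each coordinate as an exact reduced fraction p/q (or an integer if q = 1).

A = (-3, 3)
B = (5/3, -3)

1. A_x = -3  [line -16·x + 4·y + -60 = 0 ∩ |AE|² = 221]
2. A_y = 3  [line -16·x + 4·y + -60 = 0 ∩ |AE|² = 221]
   → A = (-3, 3)
3. B_x = 5/3  [B divides DE with DB:BE = 2/3:1/3]
4. B_y = -3  [B divides DE with DB:BE = 2/3:1/3]
   → B = (5/3, -3)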